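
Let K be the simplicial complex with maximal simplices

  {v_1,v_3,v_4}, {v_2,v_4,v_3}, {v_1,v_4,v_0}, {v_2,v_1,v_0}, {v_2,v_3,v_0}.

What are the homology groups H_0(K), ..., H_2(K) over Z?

H_0 = Z,  H_1 = Z,  H_2 = 0.

Fix the vertex order v_0 < v_1 < v_2 < v_3 < v_4 and write every simplex with vertices in increasing order. Then dim K = 2 and the simplices of K are:

  0-simplices (5): [v_0], [v_1], [v_2], [v_3], [v_4]
  1-simplices (10): [v_0,v_1], [v_0,v_2], [v_0,v_3], [v_0,v_4], [v_1,v_2], [v_1,v_3], [v_1,v_4], [v_2,v_3], [v_2,v_4], [v_3,v_4]
  2-simplices (5): [v_0,v_1,v_2], [v_0,v_1,v_4], [v_0,v_2,v_3], [v_1,v_3,v_4], [v_2,v_3,v_4]

Hence C_0 ≅ Z^5, C_1 ≅ Z^10, C_2 ≅ Z^5.

∂_1: C_1 → C_0 is given by ∂[p,q] = [q] − [p]. For instance
  ∂[v_0,v_1] = [v_1] − [v_0].
The resulting 5×10 matrix has rank 4, and its Smith normal form has invariant factors (1,1,1,1).

∂_2: C_2 → C_1 sends each 2-simplex [p,q,r] to [q,r] − [p,r] + [p,q]. For instance
  ∂[v_0,v_1,v_4] = [v_1,v_4] − [v_0,v_4] + [v_0,v_1],
  ∂[v_2,v_3,v_4] = [v_3,v_4] − [v_2,v_4] + [v_2,v_3].
This gives a 10×5 integer matrix of rank 5; reducing to Smith normal form yields diagonal entries (1,1,1,1,1).

Computing H_k = (kernel of ∂_k) / (image of ∂_{k+1}):

  H_0: rank C_0 − rank ∂_1 = 5 − 4 = 1, and the invariant factors of ∂_1 are all 1, so H_0 = Z.
  H_1: rank ker ∂_1 − rank ∂_2 = (10 − 4) − 5 = 1, and the invariant factors of ∂_2 are all 1, so H_1 = Z.
  H_2: rank ker ∂_2 − rank ∂_3 = (5 − 5) − 0 = 0, and there is no ∂_3, so H_2 = 0.

As a check, the Euler characteristic is 5 − 10 + 5 = 0, which agrees with 1 − 1 + 0 = 0.
(K is a triangulation of the Möbius band.)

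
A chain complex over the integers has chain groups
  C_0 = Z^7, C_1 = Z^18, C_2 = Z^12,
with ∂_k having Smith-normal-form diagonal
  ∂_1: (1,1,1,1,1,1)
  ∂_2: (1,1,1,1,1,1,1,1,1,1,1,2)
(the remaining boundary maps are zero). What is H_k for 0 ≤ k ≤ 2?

H_0 = Z,  H_1 = Z/2,  H_2 = 0.

H_0: b_0 = 7 − 0 − 6 = 1; torsion from ∂_1 factors > 1: none. So H_0 = Z.
H_1: b_1 = 18 − 6 − 12 = 0; torsion from ∂_2 factors > 1: [2]. So H_1 = Z/2.
H_2: b_2 = 12 − 12 − 0 = 0; torsion from ∂_3 factors > 1: none. So H_2 = 0.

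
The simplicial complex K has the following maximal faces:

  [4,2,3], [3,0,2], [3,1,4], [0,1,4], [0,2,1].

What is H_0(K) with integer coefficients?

K has 5 vertices, 10 edges, 5 triangles.
rank ∂_0 = 0, rank ∂_1 = 4 ⇒ b_0 = 5 − 0 − 4 = 1; all invariant factors of ∂_1 are 1 so no torsion. So H_0 = Z.

H_0 = Z.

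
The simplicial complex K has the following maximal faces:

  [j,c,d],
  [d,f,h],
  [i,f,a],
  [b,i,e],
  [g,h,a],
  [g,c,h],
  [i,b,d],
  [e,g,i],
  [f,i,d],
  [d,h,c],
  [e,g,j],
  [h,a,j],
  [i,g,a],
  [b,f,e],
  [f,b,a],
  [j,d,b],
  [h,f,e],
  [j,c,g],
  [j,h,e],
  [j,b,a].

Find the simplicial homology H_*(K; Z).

K has 10 vertices, 30 edges, 20 triangles.
rank ∂_0 = 0, rank ∂_1 = 9 ⇒ b_0 = 10 − 0 − 9 = 1; all invariant factors of ∂_1 are 1 so no torsion. So H_0 ≅ Z.
rank ∂_1 = 9, rank ∂_2 = 20 ⇒ b_1 = 30 − 9 − 20 = 1; ∂_2 has invariant factor(s) [2] giving torsion. So H_1 ≅ Z ⊕ Z/2.
rank ∂_2 = 20, rank ∂_3 = 0 ⇒ b_2 = 20 − 20 − 0 = 0. So H_2 ≅ 0.

H_0 ≅ Z,  H_1 ≅ Z ⊕ Z/2,  H_2 = 0.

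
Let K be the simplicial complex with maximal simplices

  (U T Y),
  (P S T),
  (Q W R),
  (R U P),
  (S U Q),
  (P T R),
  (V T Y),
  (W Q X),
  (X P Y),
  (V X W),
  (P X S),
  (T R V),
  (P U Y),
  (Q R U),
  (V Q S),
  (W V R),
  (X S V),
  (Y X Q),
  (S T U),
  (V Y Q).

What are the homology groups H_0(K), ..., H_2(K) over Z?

Fix the vertex order P < Q < R < S < T < U < V < W < X < Y and write every simplex with vertices in increasing order. Then dim K = 2 and the simplices of K are:

  0-simplices (10): P, Q, R, S, T, U, V, W, X, Y
  1-simplices (30): PR, PS, PT, PU, PX, PY, QR, QS, QU, QV, QW, QX, QY, RT, RU, RV, RW, ST, SU, SV, SX, TU, TV, TY, UY, VW, VX, VY, WX, XY
  2-simplices (20): PRT, PRU, PST, PSX, PUY, PXY, QRU, QRW, QSU, QSV, QVY, QWX, QXY, RTV, RVW, STU, SVX, TUY, TVY, VWX

so the chain groups are C_0 ≅ Z^10, C_1 ≅ Z^30, C_2 ≅ Z^20.

The boundary map ∂_1: C_1 → C_0 is given by ∂[p,q] = [q] − [p]. For instance
  ∂PS = S − P.
The 10×30 boundary matrix has rank 9 and Smith normal form diag(1,1,1,1,1,1,1,1,1).

∂_2: C_2 → C_1 sends each 2-simplex [p,q,r] to [q,r] − [p,r] + [p,q]. For instance
  ∂TUY = UY − TY + TU,
  ∂QSV = SV − QV + QS.
The resulting 30×20 matrix has rank 20, and its Smith normal form has invariant factors (1,1,1,1,1,1,1,1,1,1,1,1,1,1,1,1,1,1,1,2).

From H_k ≅ ker(∂_k) / im(∂_{k+1}) we obtain:

  H_0: rank C_0 − rank ∂_1 = 10 − 9 = 1, and the invariant factors of ∂_1 are all 1, so H_0 = Z.
  H_1: rank ker ∂_1 − rank ∂_2 = (30 − 9) − 20 = 1, and ∂_2 has invariant factor 2 > 1, so H_1 = Z ⊕ Z/2.
  H_2: rank ker ∂_2 − rank ∂_3 = (20 − 20) − 0 = 0, and there is no ∂_3, so H_2 = 0.

H_0 ≅ Z,  H_1 ≅ Z ⊕ Z/2,  H_2 = 0.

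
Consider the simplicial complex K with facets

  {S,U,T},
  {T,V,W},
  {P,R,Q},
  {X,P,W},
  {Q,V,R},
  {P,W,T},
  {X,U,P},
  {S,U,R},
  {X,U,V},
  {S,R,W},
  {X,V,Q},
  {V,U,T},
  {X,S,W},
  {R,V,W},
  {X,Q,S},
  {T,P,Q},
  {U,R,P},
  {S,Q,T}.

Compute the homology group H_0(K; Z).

Take the total order P < Q < R < S < T < U < V < W < X on the vertex set. Then K (dimension 2) consists of the simplices:

  0-simplices (9): P, Q, R, S, T, U, V, W, X
  1-simplices (27): PQ, PR, PT, PU, PW, PX, QR, QS, QT, QV, QX, RS, RU, RV, RW, ST, SU, SW, SX, TU, TV, TW, UV, UX, VW, VX, WX
  2-simplices (18): PQR, PQT, PRU, PTW, PUX, PWX, QRV, QST, QSX, QVX, RSU, RSW, RVW, STU, SWX, TUV, TVW, UVX

so the chain groups are C_0 ≅ Z^9, C_1 ≅ Z^27, C_2 ≅ Z^18.

∂_1: C_1 → C_0 is given by ∂[p,q] = [q] − [p].
As a 9×27 matrix over Z this has rank 8, with invariant factors (1,1,1,1,1,1,1,1).

∂_2: C_2 → C_1 acts by ∂[p,q,r] = [q,r] − [p,r] + [p,q]. For instance
  ∂RSW = SW − RW + RS,
  ∂QSX = SX − QX + QS.
The 27×18 boundary matrix has rank 17 and Smith normal form diag(1,1,1,1,1,1,1,1,1,1,1,1,1,1,1,1,1).

Now H_k = ker ∂_k / im ∂_{k+1}, so:

  H_0: rank C_0 − rank ∂_1 = 9 − 8 = 1, and the invariant factors of ∂_1 are all 1, so H_0 = Z.

H_0 ≅ Z.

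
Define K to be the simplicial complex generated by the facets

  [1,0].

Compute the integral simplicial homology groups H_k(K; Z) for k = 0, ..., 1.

Order the vertices as 0 < 1. Listing each simplex with vertices in this order, K has dimension 1 with simplices:

  0-simplices (2): [0], [1]
  1-simplices (1): [0,1]

Hence C_0 ≅ Z^2, C_1 ≅ Z^1.

∂_1: C_1 → C_0 is given by ∂[p,q] = [q] − [p].
The 2×1 boundary matrix has rank 1 and Smith normal form diag(1).

Computing H_k = (kernel of ∂_k) / (image of ∂_{k+1}):

  H_0: rank C_0 − rank ∂_1 = 2 − 1 = 1, and the invariant factors of ∂_1 are all 1, so H_0 = Z.
  H_1: rank ker ∂_1 − rank ∂_2 = (1 − 1) − 0 = 0, and there is no ∂_2, so H_1 = 0.

As a check, the Euler characteristic is 2 − 1 = 1, which agrees with 1 − 0 = 1.
(K is a triangulation of the 1-simplex.)

H_0 ≅ Z,  H_1 = 0.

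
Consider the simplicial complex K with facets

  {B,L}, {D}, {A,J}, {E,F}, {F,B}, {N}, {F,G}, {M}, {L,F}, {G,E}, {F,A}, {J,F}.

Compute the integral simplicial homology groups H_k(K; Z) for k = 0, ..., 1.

K has 10 vertices, 9 edges.
rank ∂_0 = 0, rank ∂_1 = 6 ⇒ b_0 = 10 − 0 − 6 = 4; all invariant factors of ∂_1 are 1 so no torsion. So H_0 = Z^4.
rank ∂_1 = 6, rank ∂_2 = 0 ⇒ b_1 = 9 − 6 − 0 = 3. So H_1 = Z^3.

H_0 = Z^4,  H_1 = Z^3.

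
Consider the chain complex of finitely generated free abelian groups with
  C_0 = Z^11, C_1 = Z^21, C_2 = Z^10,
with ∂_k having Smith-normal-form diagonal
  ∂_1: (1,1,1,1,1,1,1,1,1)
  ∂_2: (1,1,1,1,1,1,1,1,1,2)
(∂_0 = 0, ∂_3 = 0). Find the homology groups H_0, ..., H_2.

H_0 ≅ Z^2,  H_1 ≅ Z^2 ⊕ Z/2,  H_2 = 0.

H_0: b_0 = 11 − 0 − 9 = 2; torsion from ∂_1 factors > 1: none. So H_0 ≅ Z^2.
H_1: b_1 = 21 − 9 − 10 = 2; torsion from ∂_2 factors > 1: [2]. So H_1 ≅ Z^2 ⊕ Z/2.
H_2: b_2 = 10 − 10 − 0 = 0; torsion from ∂_3 factors > 1: none. So H_2 ≅ 0.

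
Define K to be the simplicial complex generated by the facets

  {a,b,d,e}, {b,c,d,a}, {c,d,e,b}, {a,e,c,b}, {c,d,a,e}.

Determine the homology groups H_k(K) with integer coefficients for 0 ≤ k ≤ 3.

Order the vertices as a < b < c < d < e. Listing each simplex with vertices in this order, K has dimension 3 with simplices:

  0-simplices (5): a, b, c, d, e
  1-simplices (10): ab, ac, ad, ae, bc, bd, be, cd, ce, de
  2-simplices (10): abc, abd, abe, acd, ace, ade, bcd, bce, bde, cde
  3-simplices (5): abcd, abce, abde, acde, bcde

giving chain groups C_0 ≅ Z^5, C_1 ≅ Z^10, C_2 ≅ Z^10, C_3 ≅ Z^5.

The boundary map ∂_1: C_1 → C_0 sends each edge [p,q] (with p < q) to q − p.
As a 5×10 matrix over Z this has rank 4, with invariant factors (1,1,1,1).

∂_2: C_2 → C_1 maps a triangle to the signed sum of its edges. For instance
  ∂abd = bd − ad + ab,
  ∂bcd = cd − bd + bc.
As a 10×10 matrix over Z this has rank 6, with invariant factors (1,1,1,1,1,1).

The boundary map ∂_3: C_3 → C_2 sends each 3-simplex σ to the alternating sum Σ_i (−1)^i (σ with its i-th vertex removed). For instance
  ∂abde = bde − ade + abe − abd,
  ∂acde = cde − ade + ace − acd.
This gives a 10×5 integer matrix of rank 4; reducing to Smith normal form yields diagonal entries (1,1,1,1).

From H_k ≅ ker(∂_k) / im(∂_{k+1}) we obtain:

  H_0: rank C_0 − rank ∂_1 = 5 − 4 = 1, and the invariant factors of ∂_1 are all 1, so H_0 = Z.
  H_1: rank ker ∂_1 − rank ∂_2 = (10 − 4) − 6 = 0, and the invariant factors of ∂_2 are all 1, so H_1 = 0.
  H_2: rank ker ∂_2 − rank ∂_3 = (10 − 6) − 4 = 0, and the invariant factors of ∂_3 are all 1, so H_2 = 0.
  H_3: rank ker ∂_3 − rank ∂_4 = (5 − 4) − 0 = 1, and there is no ∂_4, so H_3 = Z.

(K is a triangulation of the 3-sphere S^3.)

H_0 = Z,  H_1 = 0,  H_2 = 0,  H_3 = Z.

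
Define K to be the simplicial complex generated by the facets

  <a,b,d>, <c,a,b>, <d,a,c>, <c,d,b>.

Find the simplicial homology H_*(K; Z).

Order the vertices as a < b < c < d. Listing each simplex with vertices in this order, K has dimension 2 with simplices:

  0-simplices (4): a, b, c, d
  1-simplices (6): ab, ac, ad, bc, bd, cd
  2-simplices (4): abc, abd, acd, bcd

giving chain groups C_0 ≅ Z^4, C_1 ≅ Z^6, C_2 ≅ Z^4.

∂_1: C_1 → C_0 is given by ∂[p,q] = [q] − [p]. For instance
  ∂ac = c − a.
As a 4×6 matrix over Z this has rank 3, with invariant factors (1,1,1).

Boundary ∂_2: C_2 → C_1 sends each 2-simplex [p,q,r] to [q,r] − [p,r] + [p,q]. For instance
  ∂bcd = cd − bd + bc,
  ∂acd = cd − ad + ac.
As a 6×4 matrix over Z this has rank 3, with invariant factors (1,1,1).

From H_k ≅ ker(∂_k) / im(∂_{k+1}) we obtain:

  H_0: rank C_0 − rank ∂_1 = 4 − 3 = 1, and the invariant factors of ∂_1 are all 1, so H_0 = Z.
  H_1: rank ker ∂_1 − rank ∂_2 = (6 − 3) − 3 = 0, and the invariant factors of ∂_2 are all 1, so H_1 = 0.
  H_2: rank ker ∂_2 − rank ∂_3 = (4 − 3) − 0 = 1, and there is no ∂_3, so H_2 = Z.

(K is a triangulation of the 2-sphere S^2.)

H_0 ≅ Z,  H_1 = 0,  H_2 ≅ Z.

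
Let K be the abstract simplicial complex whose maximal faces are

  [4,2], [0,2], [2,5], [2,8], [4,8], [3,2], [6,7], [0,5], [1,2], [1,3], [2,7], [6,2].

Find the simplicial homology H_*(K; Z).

Fix the vertex order 0 < 1 < 2 < 3 < 4 < 5 < 6 < 7 < 8 and write every simplex with vertices in increasing order. Then dim K = 1 and the simplices of K are:

  0-simplices (9): [0], [1], [2], [3], [4], [5], [6], [7], [8]
  1-simplices (12): [0,2], [0,5], [1,2], [1,3], [2,3], [2,4], [2,5], [2,6], [2,7], [2,8], [4,8], [6,7]

Hence C_0 ≅ Z^9, C_1 ≅ Z^12.

Boundary ∂_1: C_1 → C_0 is given by ∂[p,q] = [q] − [p].
The resulting 9×12 matrix has rank 8, and its Smith normal form has invariant factors (1,1,1,1,1,1,1,1).

Computing H_k = (kernel of ∂_k) / (image of ∂_{k+1}):

  H_0: rank C_0 − rank ∂_1 = 9 − 8 = 1, and the invariant factors of ∂_1 are all 1, so H_0 = Z.
  H_1: rank ker ∂_1 − rank ∂_2 = (12 − 8) − 0 = 4, and there is no ∂_2, so H_1 = Z^4.

(K is a triangulation of a wedge of 4 circles.)

H_0 ≅ Z,  H_1 ≅ Z^4.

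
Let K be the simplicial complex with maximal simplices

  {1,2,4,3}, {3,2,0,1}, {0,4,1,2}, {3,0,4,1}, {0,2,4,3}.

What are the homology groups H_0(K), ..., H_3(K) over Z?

Take the total order 0 < 1 < 2 < 3 < 4 on the vertex set. Then K (dimension 3) consists of the simplices:

  0-simplices (5): [0], [1], [2], [3], [4]
  1-simplices (10): [0,1], [0,2], [0,3], [0,4], [1,2], [1,3], [1,4], [2,3], [2,4], [3,4]
  2-simplices (10): [0,1,2], [0,1,3], [0,1,4], [0,2,3], [0,2,4], [0,3,4], [1,2,3], [1,2,4], [1,3,4], [2,3,4]
  3-simplices (5): [0,1,2,3], [0,1,2,4], [0,1,3,4], [0,2,3,4], [1,2,3,4]

so the chain groups are C_0 ≅ Z^5, C_1 ≅ Z^10, C_2 ≅ Z^10, C_3 ≅ Z^5.

The boundary map ∂_1: C_1 → C_0 is given by ∂[p,q] = [q] − [p]. For instance
  ∂[1,3] = [3] − [1].
This gives a 5×10 integer matrix of rank 4; reducing to Smith normal form yields diagonal entries (1,1,1,1).

Boundary ∂_2: C_2 → C_1 sends each 2-simplex [p,q,r] to [q,r] − [p,r] + [p,q]. For instance
  ∂[0,1,4] = [1,4] − [0,4] + [0,1],
  ∂[2,3,4] = [3,4] − [2,4] + [2,3].
This gives a 10×10 integer matrix of rank 6; reducing to Smith normal form yields diagonal entries (1,1,1,1,1,1).

The boundary map ∂_3: C_3 → C_2 sends each 3-simplex σ to the alternating sum Σ_i (−1)^i (σ with its i-th vertex removed). For instance
  ∂[0,1,3,4] = [1,3,4] − [0,3,4] + [0,1,4] − [0,1,3],
  ∂[0,1,2,3] = [1,2,3] − [0,2,3] + [0,1,3] − [0,1,2].
As a 10×5 matrix over Z this has rank 4, with invariant factors (1,1,1,1).

Computing H_k = (kernel of ∂_k) / (image of ∂_{k+1}):

  H_0: rank C_0 − rank ∂_1 = 5 − 4 = 1, and the invariant factors of ∂_1 are all 1, so H_0 ≅ Z.
  H_1: rank ker ∂_1 − rank ∂_2 = (10 − 4) − 6 = 0, and the invariant factors of ∂_2 are all 1, so H_1 ≅ 0.
  H_2: rank ker ∂_2 − rank ∂_3 = (10 − 6) − 4 = 0, and the invariant factors of ∂_3 are all 1, so H_2 ≅ 0.
  H_3: rank ker ∂_3 − rank ∂_4 = (5 − 4) − 0 = 1, and there is no ∂_4, so H_3 ≅ Z.

H_0 ≅ Z,  H_1 = 0,  H_2 = 0,  H_3 ≅ Z.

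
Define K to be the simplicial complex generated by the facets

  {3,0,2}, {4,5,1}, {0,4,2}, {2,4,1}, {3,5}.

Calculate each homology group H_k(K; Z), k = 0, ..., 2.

H_0 = Z,  H_1 = Z,  H_2 = 0.

We work with the vertex ordering 0 < 1 < 2 < 3 < 4 < 5. The simplices of K, each written with vertices in increasing order, are:

  0-simplices (6): [0], [1], [2], [3], [4], [5]
  1-simplices (10): [0,2], [0,3], [0,4], [1,2], [1,4], [1,5], [2,3], [2,4], [3,5], [4,5]
  2-simplices (4): [0,2,3], [0,2,4], [1,2,4], [1,4,5]

giving chain groups C_0 ≅ Z^6, C_1 ≅ Z^10, C_2 ≅ Z^4.

∂_1: C_1 → C_0 sends each edge [p,q] (with p < q) to q − p. For instance
  ∂[1,4] = [4] − [1].
This gives a 6×10 integer matrix of rank 5; reducing to Smith normal form yields diagonal entries (1,1,1,1,1).

The boundary map ∂_2: C_2 → C_1 acts by ∂[p,q,r] = [q,r] − [p,r] + [p,q]. For instance
  ∂[0,2,4] = [2,4] − [0,4] + [0,2],
  ∂[1,4,5] = [4,5] − [1,5] + [1,4].
The resulting 10×4 matrix has rank 4, and its Smith normal form has invariant factors (1,1,1,1).

Now H_k = ker ∂_k / im ∂_{k+1}, so:

  H_0: rank C_0 − rank ∂_1 = 6 − 5 = 1, and the invariant factors of ∂_1 are all 1, so H_0 = Z.
  H_1: rank ker ∂_1 − rank ∂_2 = (10 − 5) − 4 = 1, and the invariant factors of ∂_2 are all 1, so H_1 = Z.
  H_2: rank ker ∂_2 − rank ∂_3 = (4 − 4) − 0 = 0, and there is no ∂_3, so H_2 = 0.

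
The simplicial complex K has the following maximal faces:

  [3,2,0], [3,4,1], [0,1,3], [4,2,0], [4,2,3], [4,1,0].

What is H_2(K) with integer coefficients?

H_2 ≅ Z.

We work with the vertex ordering 0 < 1 < 2 < 3 < 4. The simplices of K, each written with vertices in increasing order, are:

  0-simplices (5): [0], [1], [2], [3], [4]
  1-simplices (9): [0,1], [0,2], [0,3], [0,4], [1,3], [1,4], [2,3], [2,4], [3,4]
  2-simplices (6): [0,1,3], [0,1,4], [0,2,3], [0,2,4], [1,3,4], [2,3,4]

Hence C_0 ≅ Z^5, C_1 ≅ Z^9, C_2 ≅ Z^6.

∂_1: C_1 → C_0 maps an edge to its endpoints' difference, ∂[p,q] = q − p. For instance
  ∂[0,3] = [3] − [0].
This gives a 5×9 integer matrix of rank 4; reducing to Smith normal form yields diagonal entries (1,1,1,1).

The boundary map ∂_2: C_2 → C_1 sends each 2-simplex [p,q,r] to [q,r] − [p,r] + [p,q]. For instance
  ∂[1,3,4] = [3,4] − [1,4] + [1,3],
  ∂[0,2,4] = [2,4] − [0,4] + [0,2].
This gives a 9×6 integer matrix of rank 5; reducing to Smith normal form yields diagonal entries (1,1,1,1,1).

Computing H_k = (kernel of ∂_k) / (image of ∂_{k+1}):

  H_2: rank ker ∂_2 − rank ∂_3 = (6 − 5) − 0 = 1, and there is no ∂_3, so H_2 = Z.

(K is a triangulation of the 2-sphere S^2.)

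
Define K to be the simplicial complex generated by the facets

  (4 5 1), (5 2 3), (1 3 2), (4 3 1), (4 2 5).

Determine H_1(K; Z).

H_1 = Z.

Order the vertices as 1 < 2 < 3 < 4 < 5. Listing each simplex with vertices in this order, K has dimension 2 with simplices:

  0-simplices (5): [1], [2], [3], [4], [5]
  1-simplices (10): [1,2], [1,3], [1,4], [1,5], [2,3], [2,4], [2,5], [3,4], [3,5], [4,5]
  2-simplices (5): [1,2,3], [1,3,4], [1,4,5], [2,3,5], [2,4,5]

Hence C_0 ≅ Z^5, C_1 ≅ Z^10, C_2 ≅ Z^5.

∂_1: C_1 → C_0 is given by ∂[p,q] = [q] − [p].
As a 5×10 matrix over Z this has rank 4, with invariant factors (1,1,1,1).

∂_2: C_2 → C_1 maps a triangle to the signed sum of its edges. For instance
  ∂[2,4,5] = [4,5] − [2,5] + [2,4],
  ∂[1,2,3] = [2,3] − [1,3] + [1,2].
As a 10×5 matrix over Z this has rank 5, with invariant factors (1,1,1,1,1).

From H_k ≅ ker(∂_k) / im(∂_{k+1}) we obtain:

  H_1: rank ker ∂_1 − rank ∂_2 = (10 − 4) − 5 = 1, and the invariant factors of ∂_2 are all 1, so H_1 ≅ Z.

(K is a triangulation of the Möbius band.)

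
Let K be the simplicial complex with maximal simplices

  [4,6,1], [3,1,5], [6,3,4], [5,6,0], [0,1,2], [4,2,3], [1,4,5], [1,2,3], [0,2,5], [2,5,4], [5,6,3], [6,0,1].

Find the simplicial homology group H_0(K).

H_0 ≅ Z.

Fix the vertex order 0 < 1 < 2 < 3 < 4 < 5 < 6 and write every simplex with vertices in increasing order. Then dim K = 2 and the simplices of K are:

  0-simplices (7): [0], [1], [2], [3], [4], [5], [6]
  1-simplices (18): [0,1], [0,2], [0,5], [0,6], [1,2], [1,3], [1,4], [1,5], [1,6], [2,3], [2,4], [2,5], [3,4], [3,5], [3,6], [4,5], [4,6], [5,6]
  2-simplices (12): [0,1,2], [0,1,6], [0,2,5], [0,5,6], [1,2,3], [1,3,5], [1,4,5], [1,4,6], [2,3,4], [2,4,5], [3,4,6], [3,5,6]

giving chain groups C_0 ≅ Z^7, C_1 ≅ Z^18, C_2 ≅ Z^12.

Boundary ∂_1: C_1 → C_0 sends each edge [p,q] (with p < q) to q − p.
The 7×18 boundary matrix has rank 6 and Smith normal form diag(1,1,1,1,1,1).

Boundary ∂_2: C_2 → C_1 sends each 2-simplex [p,q,r] to [q,r] − [p,r] + [p,q]. For instance
  ∂[1,4,5] = [4,5] − [1,5] + [1,4],
  ∂[2,3,4] = [3,4] − [2,4] + [2,3].
The resulting 18×12 matrix has rank 12, and its Smith normal form has invariant factors (1,1,1,1,1,1,1,1,1,1,1,2).

Computing H_k = (kernel of ∂_k) / (image of ∂_{k+1}):

  H_0: rank C_0 − rank ∂_1 = 7 − 6 = 1, and the invariant factors of ∂_1 are all 1, so H_0 = Z.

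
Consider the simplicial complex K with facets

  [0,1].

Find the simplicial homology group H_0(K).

H_0 = Z.

Take the total order 0 < 1 on the vertex set. Then K (dimension 1) consists of the simplices:

  0-simplices (2): [0], [1]
  1-simplices (1): [0,1]

Hence C_0 ≅ Z^2, C_1 ≅ Z^1.

The boundary map ∂_1: C_1 → C_0 is given by ∂[p,q] = [q] − [p]. For instance
  ∂[0,1] = [1] − [0].
This gives a 2×1 integer matrix of rank 1; reducing to Smith normal form yields diagonal entries (1).

Reading off H_k = ker ∂_k / im ∂_{k+1}:

  H_0: rank C_0 − rank ∂_1 = 2 − 1 = 1, and the invariant factors of ∂_1 are all 1, so H_0 = Z.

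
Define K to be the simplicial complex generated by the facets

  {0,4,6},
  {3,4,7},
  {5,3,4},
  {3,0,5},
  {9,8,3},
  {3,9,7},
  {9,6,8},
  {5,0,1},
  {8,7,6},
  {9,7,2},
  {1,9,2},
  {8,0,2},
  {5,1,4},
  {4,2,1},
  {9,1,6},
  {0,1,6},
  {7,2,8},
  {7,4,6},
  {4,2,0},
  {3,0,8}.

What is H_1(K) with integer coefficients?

H_1 ≅ Z ⊕ Z_2.

Fix the vertex order 0 < 1 < 2 < 3 < 4 < 5 < 6 < 7 < 8 < 9 and write every simplex with vertices in increasing order. Then dim K = 2 and the simplices of K are:

  0-simplices (10): [0], [1], [2], [3], [4], [5], [6], [7], [8], [9]
  1-simplices (30): (30 of them)
  2-simplices (20): (20 of them)

so the chain groups are C_0 ≅ Z^10, C_1 ≅ Z^30, C_2 ≅ Z^20.

The boundary map ∂_1: C_1 → C_0 sends each edge [p,q] (with p < q) to q − p. For instance
  ∂[2,4] = [4] − [2].
This gives a 10×30 integer matrix of rank 9; reducing to Smith normal form yields diagonal entries (1,1,1,1,1,1,1,1,1).

The boundary map ∂_2: C_2 → C_1 maps a triangle to the signed sum of its edges. For instance
  ∂[3,8,9] = [8,9] − [3,9] + [3,8],
  ∂[0,1,6] = [1,6] − [0,6] + [0,1].
The 30×20 boundary matrix has rank 20 and Smith normal form diag(1,1,1,1,1,1,1,1,1,1,1,1,1,1,1,1,1,1,1,2).

Computing H_k = (kernel of ∂_k) / (image of ∂_{k+1}):

  H_1: rank ker ∂_1 − rank ∂_2 = (30 − 9) − 20 = 1, and ∂_2 has invariant factor 2 > 1, so H_1 = Z ⊕ Z_2.

(K is a triangulation of the Klein bottle.)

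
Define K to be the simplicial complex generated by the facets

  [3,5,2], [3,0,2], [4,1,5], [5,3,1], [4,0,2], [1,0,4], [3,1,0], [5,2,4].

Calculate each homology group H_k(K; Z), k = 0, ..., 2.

Fix the vertex order 0 < 1 < 2 < 3 < 4 < 5 and write every simplex with vertices in increasing order. Then dim K = 2 and the simplices of K are:

  0-simplices (6): [0], [1], [2], [3], [4], [5]
  1-simplices (12): [0,1], [0,2], [0,3], [0,4], [1,3], [1,4], [1,5], [2,3], [2,4], [2,5], [3,5], [4,5]
  2-simplices (8): [0,1,3], [0,1,4], [0,2,3], [0,2,4], [1,3,5], [1,4,5], [2,3,5], [2,4,5]

giving chain groups C_0 ≅ Z^6, C_1 ≅ Z^12, C_2 ≅ Z^8.

∂_1: C_1 → C_0 sends each edge [p,q] (with p < q) to q − p.
This gives a 6×12 integer matrix of rank 5; reducing to Smith normal form yields diagonal entries (1,1,1,1,1).

Boundary ∂_2: C_2 → C_1 sends each 2-simplex [p,q,r] to [q,r] − [p,r] + [p,q]. For instance
  ∂[0,2,4] = [2,4] − [0,4] + [0,2],
  ∂[2,4,5] = [4,5] − [2,5] + [2,4].
The resulting 12×8 matrix has rank 7, and its Smith normal form has invariant factors (1,1,1,1,1,1,1).

Computing H_k = (kernel of ∂_k) / (image of ∂_{k+1}):

  H_0: rank C_0 − rank ∂_1 = 6 − 5 = 1, and the invariant factors of ∂_1 are all 1, so H_0 = Z.
  H_1: rank ker ∂_1 − rank ∂_2 = (12 − 5) − 7 = 0, and the invariant factors of ∂_2 are all 1, so H_1 = 0.
  H_2: rank ker ∂_2 − rank ∂_3 = (8 − 7) − 0 = 1, and there is no ∂_3, so H_2 = Z.

H_0 = Z,  H_1 = 0,  H_2 = Z.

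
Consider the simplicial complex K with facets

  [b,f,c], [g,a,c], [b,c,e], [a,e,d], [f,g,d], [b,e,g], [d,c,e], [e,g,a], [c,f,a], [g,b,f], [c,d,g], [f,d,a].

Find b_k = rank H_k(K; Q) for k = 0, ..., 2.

Order the vertices as a < b < c < d < e < f < g. Listing each simplex with vertices in this order, K has dimension 2 with simplices:

  0-simplices (7): a, b, c, d, e, f, g
  1-simplices (18): ac, ad, ae, af, ag, bc, be, bf, bg, cd, ce, cf, cg, de, df, dg, eg, fg
  2-simplices (12): acf, acg, ade, adf, aeg, bce, bcf, beg, bfg, cde, cdg, dfg

so the chain groups are C_0 ≅ Z^7, C_1 ≅ Z^18, C_2 ≅ Z^12.

The boundary map ∂_1: C_1 → C_0 is given by ∂[p,q] = [q] − [p]. For instance
  ∂cg = g − c.
The 7×18 boundary matrix has rank 6 and Smith normal form diag(1,1,1,1,1,1).

Boundary ∂_2: C_2 → C_1 maps a triangle to the signed sum of its edges. For instance
  ∂aeg = eg − ag + ae,
  ∂bfg = fg − bg + bf.
This gives a 18×12 integer matrix of rank 12; reducing to Smith normal form yields diagonal entries (1,1,1,1,1,1,1,1,1,1,1,2).

Reading off H_k = ker ∂_k / im ∂_{k+1}:

  H_0: rank C_0 − rank ∂_1 = 7 − 6 = 1, and the invariant factors of ∂_1 are all 1, so H_0 = Z.
  H_1: rank ker ∂_1 − rank ∂_2 = (18 − 6) − 12 = 0, and ∂_2 has invariant factor 2 > 1, so H_1 = Z/2Z.
  H_2: rank ker ∂_2 − rank ∂_3 = (12 − 12) − 0 = 0, and there is no ∂_3, so H_2 = 0.

(K is a triangulation of the real projective plane RP^2.)

Hence the Betti numbers are b_0 = 1, b_1 = 0, b_2 = 0.

b_0 = 1, b_1 = 0, b_2 = 0.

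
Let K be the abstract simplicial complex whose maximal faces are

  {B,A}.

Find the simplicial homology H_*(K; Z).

H_0 = Z,  H_1 = 0.

K has 2 vertices, 1 edge.
rank ∂_0 = 0, rank ∂_1 = 1 ⇒ b_0 = 2 − 0 − 1 = 1; all invariant factors of ∂_1 are 1 so no torsion. So H_0 = Z.
rank ∂_1 = 1, rank ∂_2 = 0 ⇒ b_1 = 1 − 1 − 0 = 0. So H_1 = 0.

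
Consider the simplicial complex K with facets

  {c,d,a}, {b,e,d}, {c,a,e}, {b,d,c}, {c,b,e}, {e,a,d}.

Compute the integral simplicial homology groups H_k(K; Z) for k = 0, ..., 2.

Order the vertices as a < b < c < d < e. Listing each simplex with vertices in this order, K has dimension 2 with simplices:

  0-simplices (5): a, b, c, d, e
  1-simplices (9): ac, ad, ae, bc, bd, be, cd, ce, de
  2-simplices (6): acd, ace, ade, bcd, bce, bde

Hence C_0 ≅ Z^5, C_1 ≅ Z^9, C_2 ≅ Z^6.

∂_1: C_1 → C_0 is given by ∂[p,q] = [q] − [p]. For instance
  ∂ae = e − a.
As a 5×9 matrix over Z this has rank 4, with invariant factors (1,1,1,1).

∂_2: C_2 → C_1 maps a triangle to the signed sum of its edges. For instance
  ∂bce = ce − be + bc,
  ∂ade = de − ae + ad.
The resulting 9×6 matrix has rank 5, and its Smith normal form has invariant factors (1,1,1,1,1).

Now H_k = ker ∂_k / im ∂_{k+1}, so:

  H_0: rank C_0 − rank ∂_1 = 5 − 4 = 1, and the invariant factors of ∂_1 are all 1, so H_0 ≅ Z.
  H_1: rank ker ∂_1 − rank ∂_2 = (9 − 4) − 5 = 0, and the invariant factors of ∂_2 are all 1, so H_1 ≅ 0.
  H_2: rank ker ∂_2 − rank ∂_3 = (6 − 5) − 0 = 1, and there is no ∂_3, so H_2 ≅ Z.

H_0 ≅ Z,  H_1 = 0,  H_2 ≅ Z.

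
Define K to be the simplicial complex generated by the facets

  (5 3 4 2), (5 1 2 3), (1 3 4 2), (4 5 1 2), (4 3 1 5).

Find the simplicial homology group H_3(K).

Take the total order 1 < 2 < 3 < 4 < 5 on the vertex set. Then K (dimension 3) consists of the simplices:

  0-simplices (5): [1], [2], [3], [4], [5]
  1-simplices (10): [1,2], [1,3], [1,4], [1,5], [2,3], [2,4], [2,5], [3,4], [3,5], [4,5]
  2-simplices (10): [1,2,3], [1,2,4], [1,2,5], [1,3,4], [1,3,5], [1,4,5], [2,3,4], [2,3,5], [2,4,5], [3,4,5]
  3-simplices (5): [1,2,3,4], [1,2,3,5], [1,2,4,5], [1,3,4,5], [2,3,4,5]

giving chain groups C_0 ≅ Z^5, C_1 ≅ Z^10, C_2 ≅ Z^10, C_3 ≅ Z^5.

∂_1: C_1 → C_0 maps an edge to its endpoints' difference, ∂[p,q] = q − p. For instance
  ∂[1,4] = [4] − [1].
The resulting 5×10 matrix has rank 4, and its Smith normal form has invariant factors (1,1,1,1).

The boundary map ∂_2: C_2 → C_1 acts by ∂[p,q,r] = [q,r] − [p,r] + [p,q]. For instance
  ∂[1,2,3] = [2,3] − [1,3] + [1,2],
  ∂[1,2,4] = [2,4] − [1,4] + [1,2].
This gives a 10×10 integer matrix of rank 6; reducing to Smith normal form yields diagonal entries (1,1,1,1,1,1).

The boundary map ∂_3: C_3 → C_2 sends each 3-simplex σ to the alternating sum Σ_i (−1)^i (σ with its i-th vertex removed). For instance
  ∂[1,2,3,5] = [2,3,5] − [1,3,5] + [1,2,5] − [1,2,3],
  ∂[1,2,4,5] = [2,4,5] − [1,4,5] + [1,2,5] − [1,2,4].
As a 10×5 matrix over Z this has rank 4, with invariant factors (1,1,1,1).

Reading off H_k = ker ∂_k / im ∂_{k+1}:

  H_3: rank ker ∂_3 − rank ∂_4 = (5 − 4) − 0 = 1, and there is no ∂_4, so H_3 = Z.

H_3 ≅ Z.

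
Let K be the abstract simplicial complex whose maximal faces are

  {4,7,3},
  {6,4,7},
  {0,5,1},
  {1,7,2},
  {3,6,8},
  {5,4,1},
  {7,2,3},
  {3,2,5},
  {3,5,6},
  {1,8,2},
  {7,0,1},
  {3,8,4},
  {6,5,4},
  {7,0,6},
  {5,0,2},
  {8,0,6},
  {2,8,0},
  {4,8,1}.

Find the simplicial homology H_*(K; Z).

H_0 = Z,  H_1 = Z ⊕ Z/2Z,  H_2 = 0.

Fix the vertex order 0 < 1 < 2 < 3 < 4 < 5 < 6 < 7 < 8 and write every simplex with vertices in increasing order. Then dim K = 2 and the simplices of K are:

  0-simplices (9): [0], [1], [2], [3], [4], [5], [6], [7], [8]
  1-simplices (27): (27 of them)
  2-simplices (18): [0,1,5], [0,1,7], [0,2,5], [0,2,8], [0,6,7], [0,6,8], [1,2,7], [1,2,8], [1,4,5], [1,4,8], [2,3,5], [2,3,7], [3,4,7], [3,4,8], [3,5,6], [3,6,8], [4,5,6], [4,6,7]

giving chain groups C_0 ≅ Z^9, C_1 ≅ Z^27, C_2 ≅ Z^18.

Boundary ∂_1: C_1 → C_0 sends each edge [p,q] (with p < q) to q − p.
As a 9×27 matrix over Z this has rank 8, with invariant factors (1,1,1,1,1,1,1,1).

The boundary map ∂_2: C_2 → C_1 maps a triangle to the signed sum of its edges. For instance
  ∂[3,4,8] = [4,8] − [3,8] + [3,4],
  ∂[2,3,7] = [3,7] − [2,7] + [2,3].
The resulting 27×18 matrix has rank 18, and its Smith normal form has invariant factors (1,1,1,1,1,1,1,1,1,1,1,1,1,1,1,1,1,2).

From H_k ≅ ker(∂_k) / im(∂_{k+1}) we obtain:

  H_0: rank C_0 − rank ∂_1 = 9 − 8 = 1, and the invariant factors of ∂_1 are all 1, so H_0 ≅ Z.
  H_1: rank ker ∂_1 − rank ∂_2 = (27 − 8) − 18 = 1, and ∂_2 has invariant factor 2 > 1, so H_1 ≅ Z ⊕ Z/2Z.
  H_2: rank ker ∂_2 − rank ∂_3 = (18 − 18) − 0 = 0, and there is no ∂_3, so H_2 ≅ 0.

As a check, the Euler characteristic is 9 − 27 + 18 = 0, which agrees with 1 − 1 + 0 = 0.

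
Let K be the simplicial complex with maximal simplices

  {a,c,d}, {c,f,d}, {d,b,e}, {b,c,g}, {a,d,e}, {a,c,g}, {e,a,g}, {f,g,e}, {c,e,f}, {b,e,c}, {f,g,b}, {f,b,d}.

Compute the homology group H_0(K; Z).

H_0 ≅ Z.

Order the vertices as a < b < c < d < e < f < g. Listing each simplex with vertices in this order, K has dimension 2 with simplices:

  0-simplices (7): a, b, c, d, e, f, g
  1-simplices (18): ac, ad, ae, ag, bc, bd, be, bf, bg, cd, ce, cf, cg, de, df, ef, eg, fg
  2-simplices (12): acd, acg, ade, aeg, bce, bcg, bde, bdf, bfg, cdf, cef, efg

giving chain groups C_0 ≅ Z^7, C_1 ≅ Z^18, C_2 ≅ Z^12.

The boundary map ∂_1: C_1 → C_0 maps an edge to its endpoints' difference, ∂[p,q] = q − p.
The resulting 7×18 matrix has rank 6, and its Smith normal form has invariant factors (1,1,1,1,1,1).

∂_2: C_2 → C_1 maps a triangle to the signed sum of its edges. For instance
  ∂ade = de − ae + ad,
  ∂bce = ce − be + bc.
As a 18×12 matrix over Z this has rank 12, with invariant factors (1,1,1,1,1,1,1,1,1,1,1,2).

Computing H_k = (kernel of ∂_k) / (image of ∂_{k+1}):

  H_0: rank C_0 − rank ∂_1 = 7 − 6 = 1, and the invariant factors of ∂_1 are all 1, so H_0 = Z.

(K is a triangulation of the real projective plane RP^2.)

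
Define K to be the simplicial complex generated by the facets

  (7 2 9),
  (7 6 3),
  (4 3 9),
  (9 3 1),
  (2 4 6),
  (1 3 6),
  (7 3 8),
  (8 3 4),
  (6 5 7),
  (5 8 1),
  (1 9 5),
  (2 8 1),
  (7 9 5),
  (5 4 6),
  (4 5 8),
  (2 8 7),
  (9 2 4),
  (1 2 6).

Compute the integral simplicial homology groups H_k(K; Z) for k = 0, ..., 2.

Order the vertices as 1 < 2 < 3 < 4 < 5 < 6 < 7 < 8 < 9. Listing each simplex with vertices in this order, K has dimension 2 with simplices:

  0-simplices (9): [1], [2], [3], [4], [5], [6], [7], [8], [9]
  1-simplices (27): (27 of them)
  2-simplices (18): [1,2,6], [1,2,8], [1,3,6], [1,3,9], [1,5,8], [1,5,9], [2,4,6], [2,4,9], [2,7,8], [2,7,9], [3,4,8], [3,4,9], [3,6,7], [3,7,8], [4,5,6], [4,5,8], [5,6,7], [5,7,9]

giving chain groups C_0 ≅ Z^9, C_1 ≅ Z^27, C_2 ≅ Z^18.

Boundary ∂_1: C_1 → C_0 is given by ∂[p,q] = [q] − [p]. For instance
  ∂[1,9] = [9] − [1].
As a 9×27 matrix over Z this has rank 8, with invariant factors (1,1,1,1,1,1,1,1).

∂_2: C_2 → C_1 acts by ∂[p,q,r] = [q,r] − [p,r] + [p,q]. For instance
  ∂[1,2,8] = [2,8] − [1,8] + [1,2],
  ∂[5,7,9] = [7,9] − [5,9] + [5,7].
This gives a 27×18 integer matrix of rank 17; reducing to Smith normal form yields diagonal entries (1,1,1,1,1,1,1,1,1,1,1,1,1,1,1,1,1).

Reading off H_k = ker ∂_k / im ∂_{k+1}:

  H_0: rank C_0 − rank ∂_1 = 9 − 8 = 1, and the invariant factors of ∂_1 are all 1, so H_0 = Z.
  H_1: rank ker ∂_1 − rank ∂_2 = (27 − 8) − 17 = 2, and the invariant factors of ∂_2 are all 1, so H_1 = Z^2.
  H_2: rank ker ∂_2 − rank ∂_3 = (18 − 17) − 0 = 1, and there is no ∂_3, so H_2 = Z.

H_0 = Z,  H_1 = Z^2,  H_2 = Z.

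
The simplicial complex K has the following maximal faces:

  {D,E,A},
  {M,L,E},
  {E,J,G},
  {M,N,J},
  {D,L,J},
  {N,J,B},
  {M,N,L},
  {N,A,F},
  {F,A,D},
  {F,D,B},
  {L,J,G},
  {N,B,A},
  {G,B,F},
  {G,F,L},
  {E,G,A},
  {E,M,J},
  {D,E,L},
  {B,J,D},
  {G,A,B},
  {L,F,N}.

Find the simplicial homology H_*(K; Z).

We work with the vertex ordering A < B < D < E < F < G < J < L < M < N. The simplices of K, each written with vertices in increasing order, are:

  0-simplices (10): A, B, D, E, F, G, J, L, M, N
  1-simplices (30): AB, AD, AE, AF, AG, AN, BD, BF, BG, BJ, BN, DE, DF, DJ, DL, EG, EJ, EL, EM, FG, FL, FN, GJ, GL, JL, JM, JN, LM, LN, MN
  2-simplices (20): ABG, ABN, ADE, ADF, AEG, AFN, BDF, BDJ, BFG, BJN, DEL, DJL, EGJ, EJM, ELM, FGL, FLN, GJL, JMN, LMN

so the chain groups are C_0 ≅ Z^10, C_1 ≅ Z^30, C_2 ≅ Z^20.

Boundary ∂_1: C_1 → C_0 sends each edge [p,q] (with p < q) to q − p.
The 10×30 boundary matrix has rank 9 and Smith normal form diag(1,1,1,1,1,1,1,1,1).

The boundary map ∂_2: C_2 → C_1 acts by ∂[p,q,r] = [q,r] − [p,r] + [p,q]. For instance
  ∂AFN = FN − AN + AF,
  ∂BDJ = DJ − BJ + BD.
This gives a 30×20 integer matrix of rank 20; reducing to Smith normal form yields diagonal entries (1,1,1,1,1,1,1,1,1,1,1,1,1,1,1,1,1,1,1,2).

From H_k ≅ ker(∂_k) / im(∂_{k+1}) we obtain:

  H_0: rank C_0 − rank ∂_1 = 10 − 9 = 1, and the invariant factors of ∂_1 are all 1, so H_0 = Z.
  H_1: rank ker ∂_1 − rank ∂_2 = (30 − 9) − 20 = 1, and ∂_2 has invariant factor 2 > 1, so H_1 = Z × Z/2.
  H_2: rank ker ∂_2 − rank ∂_3 = (20 − 20) − 0 = 0, and there is no ∂_3, so H_2 = 0.

As a check, the Euler characteristic is 10 − 30 + 20 = 0, which agrees with 1 − 1 + 0 = 0.

H_0 = Z,  H_1 = Z × Z/2,  H_2 = 0.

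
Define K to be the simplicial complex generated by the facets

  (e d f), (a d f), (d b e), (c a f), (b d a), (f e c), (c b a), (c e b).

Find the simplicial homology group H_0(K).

H_0 ≅ Z.

We work with the vertex ordering a < b < c < d < e < f. The simplices of K, each written with vertices in increasing order, are:

  0-simplices (6): a, b, c, d, e, f
  1-simplices (12): ab, ac, ad, af, bc, bd, be, ce, cf, de, df, ef
  2-simplices (8): abc, abd, acf, adf, bce, bde, cef, def

Hence C_0 ≅ Z^6, C_1 ≅ Z^12, C_2 ≅ Z^8.

∂_1: C_1 → C_0 maps an edge to its endpoints' difference, ∂[p,q] = q − p. For instance
  ∂be = e − b.
As a 6×12 matrix over Z this has rank 5, with invariant factors (1,1,1,1,1).

The boundary map ∂_2: C_2 → C_1 sends each 2-simplex [p,q,r] to [q,r] − [p,r] + [p,q]. For instance
  ∂def = ef − df + de,
  ∂bce = ce − be + bc.
As a 12×8 matrix over Z this has rank 7, with invariant factors (1,1,1,1,1,1,1).

Reading off H_k = ker ∂_k / im ∂_{k+1}:

  H_0: rank C_0 − rank ∂_1 = 6 − 5 = 1, and the invariant factors of ∂_1 are all 1, so H_0 ≅ Z.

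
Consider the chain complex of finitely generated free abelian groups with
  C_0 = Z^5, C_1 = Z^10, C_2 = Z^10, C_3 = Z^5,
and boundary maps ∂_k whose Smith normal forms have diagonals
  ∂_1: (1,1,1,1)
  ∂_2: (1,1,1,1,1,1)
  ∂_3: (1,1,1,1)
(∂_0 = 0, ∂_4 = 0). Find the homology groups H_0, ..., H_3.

H_0 ≅ Z,  H_1 = 0,  H_2 = 0,  H_3 ≅ Z.

H_0: b_0 = 5 − 0 − 4 = 1; torsion from ∂_1 factors > 1: none. So H_0 ≅ Z.
H_1: b_1 = 10 − 4 − 6 = 0; torsion from ∂_2 factors > 1: none. So H_1 ≅ 0.
H_2: b_2 = 10 − 6 − 4 = 0; torsion from ∂_3 factors > 1: none. So H_2 ≅ 0.
H_3: b_3 = 5 − 4 − 0 = 1; torsion from ∂_4 factors > 1: none. So H_3 ≅ Z.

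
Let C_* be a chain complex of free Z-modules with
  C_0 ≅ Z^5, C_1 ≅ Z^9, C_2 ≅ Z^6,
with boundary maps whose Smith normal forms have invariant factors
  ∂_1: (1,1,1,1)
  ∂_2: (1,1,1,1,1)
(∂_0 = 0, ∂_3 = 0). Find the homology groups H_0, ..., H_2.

H_0: b_0 = 5 − 0 − 4 = 1; torsion from ∂_1 factors > 1: none. So H_0 = Z.
H_1: b_1 = 9 − 4 − 5 = 0; torsion from ∂_2 factors > 1: none. So H_1 = 0.
H_2: b_2 = 6 − 5 − 0 = 1; torsion from ∂_3 factors > 1: none. So H_2 = Z.

H_0 = Z,  H_1 = 0,  H_2 = Z.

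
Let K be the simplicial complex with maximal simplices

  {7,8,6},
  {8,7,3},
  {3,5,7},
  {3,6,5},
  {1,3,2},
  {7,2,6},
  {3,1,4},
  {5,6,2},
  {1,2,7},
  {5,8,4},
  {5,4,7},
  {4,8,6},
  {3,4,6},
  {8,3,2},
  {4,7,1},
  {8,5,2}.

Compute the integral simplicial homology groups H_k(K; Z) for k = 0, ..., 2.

H_0 ≅ Z,  H_1 ≅ Z^2,  H_2 ≅ Z.

Take the total order 1 < 2 < 3 < 4 < 5 < 6 < 7 < 8 on the vertex set. Then K (dimension 2) consists of the simplices:

  0-simplices (8): [1], [2], [3], [4], [5], [6], [7], [8]
  1-simplices (24): (24 of them)
  2-simplices (16): [1,2,3], [1,2,7], [1,3,4], [1,4,7], [2,3,8], [2,5,6], [2,5,8], [2,6,7], [3,4,6], [3,5,6], [3,5,7], [3,7,8], [4,5,7], [4,5,8], [4,6,8], [6,7,8]

giving chain groups C_0 ≅ Z^8, C_1 ≅ Z^24, C_2 ≅ Z^16.

Boundary ∂_1: C_1 → C_0 maps an edge to its endpoints' difference, ∂[p,q] = q − p.
The resulting 8×24 matrix has rank 7, and its Smith normal form has invariant factors (1,1,1,1,1,1,1).

Boundary ∂_2: C_2 → C_1 sends each 2-simplex [p,q,r] to [q,r] − [p,r] + [p,q]. For instance
  ∂[3,7,8] = [7,8] − [3,8] + [3,7],
  ∂[3,5,6] = [5,6] − [3,6] + [3,5].
The resulting 24×16 matrix has rank 15, and its Smith normal form has invariant factors (1,1,1,1,1,1,1,1,1,1,1,1,1,1,1).

From H_k ≅ ker(∂_k) / im(∂_{k+1}) we obtain:

  H_0: rank C_0 − rank ∂_1 = 8 − 7 = 1, and the invariant factors of ∂_1 are all 1, so H_0 = Z.
  H_1: rank ker ∂_1 − rank ∂_2 = (24 − 7) − 15 = 2, and the invariant factors of ∂_2 are all 1, so H_1 = Z^2.
  H_2: rank ker ∂_2 − rank ∂_3 = (16 − 15) − 0 = 1, and there is no ∂_3, so H_2 = Z.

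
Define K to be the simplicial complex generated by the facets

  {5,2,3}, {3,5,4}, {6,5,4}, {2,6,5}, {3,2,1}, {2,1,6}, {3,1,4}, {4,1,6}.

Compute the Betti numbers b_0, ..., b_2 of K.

Take the total order 1 < 2 < 3 < 4 < 5 < 6 on the vertex set. Then K (dimension 2) consists of the simplices:

  0-simplices (6): [1], [2], [3], [4], [5], [6]
  1-simplices (12): [1,2], [1,3], [1,4], [1,6], [2,3], [2,5], [2,6], [3,4], [3,5], [4,5], [4,6], [5,6]
  2-simplices (8): [1,2,3], [1,2,6], [1,3,4], [1,4,6], [2,3,5], [2,5,6], [3,4,5], [4,5,6]

so the chain groups are C_0 ≅ Z^6, C_1 ≅ Z^12, C_2 ≅ Z^8.

Boundary ∂_1: C_1 → C_0 is given by ∂[p,q] = [q] − [p].
As a 6×12 matrix over Z this has rank 5, with invariant factors (1,1,1,1,1).

Boundary ∂_2: C_2 → C_1 acts by ∂[p,q,r] = [q,r] − [p,r] + [p,q]. For instance
  ∂[1,3,4] = [3,4] − [1,4] + [1,3],
  ∂[2,3,5] = [3,5] − [2,5] + [2,3].
As a 12×8 matrix over Z this has rank 7, with invariant factors (1,1,1,1,1,1,1).

Reading off H_k = ker ∂_k / im ∂_{k+1}:

  H_0: rank C_0 − rank ∂_1 = 6 − 5 = 1, and the invariant factors of ∂_1 are all 1, so H_0 ≅ Z.
  H_1: rank ker ∂_1 − rank ∂_2 = (12 − 5) − 7 = 0, and the invariant factors of ∂_2 are all 1, so H_1 ≅ 0.
  H_2: rank ker ∂_2 − rank ∂_3 = (8 − 7) − 0 = 1, and there is no ∂_3, so H_2 ≅ Z.

Hence the Betti numbers are b_0 = 1, b_1 = 0, b_2 = 1.

b_0 = 1, b_1 = 0, b_2 = 1.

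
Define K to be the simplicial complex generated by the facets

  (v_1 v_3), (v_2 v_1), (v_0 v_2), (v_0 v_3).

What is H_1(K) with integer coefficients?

H_1 = Z.

Order the vertices as v_0 < v_1 < v_2 < v_3. Listing each simplex with vertices in this order, K has dimension 1 with simplices:

  0-simplices (4): [v_0], [v_1], [v_2], [v_3]
  1-simplices (4): [v_0,v_2], [v_0,v_3], [v_1,v_2], [v_1,v_3]

Hence C_0 ≅ Z^4, C_1 ≅ Z^4.

∂_1: C_1 → C_0 maps an edge to its endpoints' difference, ∂[p,q] = q − p.
The 4×4 boundary matrix has rank 3 and Smith normal form diag(1,1,1).

Now H_k = ker ∂_k / im ∂_{k+1}, so:

  H_1: rank ker ∂_1 − rank ∂_2 = (4 − 3) − 0 = 1, and there is no ∂_2, so H_1 ≅ Z.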